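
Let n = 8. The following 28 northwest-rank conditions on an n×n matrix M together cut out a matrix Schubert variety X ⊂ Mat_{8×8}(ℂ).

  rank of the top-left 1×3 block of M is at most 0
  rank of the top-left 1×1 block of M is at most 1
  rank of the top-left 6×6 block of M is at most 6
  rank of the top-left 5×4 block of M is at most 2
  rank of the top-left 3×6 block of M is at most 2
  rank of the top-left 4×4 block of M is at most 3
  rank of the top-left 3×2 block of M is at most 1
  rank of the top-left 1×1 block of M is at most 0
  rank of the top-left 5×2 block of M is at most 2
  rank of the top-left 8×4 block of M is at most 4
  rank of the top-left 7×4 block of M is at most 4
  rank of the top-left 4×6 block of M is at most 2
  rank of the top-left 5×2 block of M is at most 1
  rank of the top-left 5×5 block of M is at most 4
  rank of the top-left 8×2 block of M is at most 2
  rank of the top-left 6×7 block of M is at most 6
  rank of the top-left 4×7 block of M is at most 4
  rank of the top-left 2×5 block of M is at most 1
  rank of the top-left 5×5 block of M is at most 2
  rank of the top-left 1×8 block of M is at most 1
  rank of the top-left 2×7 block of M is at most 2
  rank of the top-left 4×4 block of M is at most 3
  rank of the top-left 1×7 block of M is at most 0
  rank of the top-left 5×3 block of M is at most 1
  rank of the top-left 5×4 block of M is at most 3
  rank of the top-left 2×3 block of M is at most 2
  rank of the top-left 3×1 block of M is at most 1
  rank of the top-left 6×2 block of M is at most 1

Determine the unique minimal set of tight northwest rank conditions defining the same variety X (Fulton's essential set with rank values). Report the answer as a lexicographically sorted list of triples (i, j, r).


The tightest implied rank at each (i,j), from the 28 conditions:

  0, 0, 0, 0, 0, 0, 0, 1
  1, 1, 1, 1, 1, 1, 1, 2
  1, 1, 1, 2, 2, 2, 2, 3
  1, 1, 1, 2, 2, 2, 3, 4
  1, 1, 1, 2, 2, 3, 4, 5
  1, 1, 2, 3, 3, 4, 5, 6
  1, 2, 3, 4, 4, 5, 6, 7
  1, 2, 3, 4, 5, 6, 7, 8

the unique w with this rank table is (8, 1, 4, 7, 6, 3, 2, 5).

Rothe diagram D(w) (17 cells), 5 SE-corners (essential conditions):

[(1, 7, 0), (4, 6, 2), (5, 3, 1), (5, 5, 2), (6, 2, 1)]


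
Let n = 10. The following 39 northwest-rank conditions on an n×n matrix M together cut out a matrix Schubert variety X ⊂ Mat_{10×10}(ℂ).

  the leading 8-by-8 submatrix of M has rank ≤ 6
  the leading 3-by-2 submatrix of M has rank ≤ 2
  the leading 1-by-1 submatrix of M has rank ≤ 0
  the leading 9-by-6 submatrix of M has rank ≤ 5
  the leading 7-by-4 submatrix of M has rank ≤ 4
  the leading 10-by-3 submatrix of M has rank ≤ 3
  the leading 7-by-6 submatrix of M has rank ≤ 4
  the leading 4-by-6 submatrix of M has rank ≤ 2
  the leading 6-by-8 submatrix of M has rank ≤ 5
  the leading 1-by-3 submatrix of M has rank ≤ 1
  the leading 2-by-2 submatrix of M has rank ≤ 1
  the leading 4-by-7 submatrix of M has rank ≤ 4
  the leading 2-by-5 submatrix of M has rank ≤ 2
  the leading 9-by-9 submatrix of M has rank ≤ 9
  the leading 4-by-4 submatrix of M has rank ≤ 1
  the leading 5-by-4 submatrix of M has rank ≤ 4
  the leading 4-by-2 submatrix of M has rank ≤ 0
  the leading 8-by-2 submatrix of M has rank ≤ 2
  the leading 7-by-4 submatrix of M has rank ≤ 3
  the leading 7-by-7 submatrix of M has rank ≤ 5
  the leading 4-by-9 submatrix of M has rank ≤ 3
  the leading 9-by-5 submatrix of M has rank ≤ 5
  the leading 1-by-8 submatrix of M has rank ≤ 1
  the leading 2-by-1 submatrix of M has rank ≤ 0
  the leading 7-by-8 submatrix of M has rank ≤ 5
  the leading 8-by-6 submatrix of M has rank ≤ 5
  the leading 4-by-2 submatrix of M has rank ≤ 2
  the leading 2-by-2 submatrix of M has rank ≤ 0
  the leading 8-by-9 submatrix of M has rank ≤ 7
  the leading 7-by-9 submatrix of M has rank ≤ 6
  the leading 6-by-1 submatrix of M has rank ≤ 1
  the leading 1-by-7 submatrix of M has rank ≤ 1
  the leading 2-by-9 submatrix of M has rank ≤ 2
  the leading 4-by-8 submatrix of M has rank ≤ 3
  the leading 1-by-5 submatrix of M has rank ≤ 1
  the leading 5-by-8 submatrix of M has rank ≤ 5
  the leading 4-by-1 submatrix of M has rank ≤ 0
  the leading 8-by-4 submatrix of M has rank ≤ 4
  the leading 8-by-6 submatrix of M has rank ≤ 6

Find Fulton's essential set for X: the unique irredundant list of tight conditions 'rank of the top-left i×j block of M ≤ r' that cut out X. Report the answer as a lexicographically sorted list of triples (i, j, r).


Rank table r_w(10×10) implied by the 39 constraints:

  row 1: 0 | 0 | 1 | 1 | 1 | 1 | 1 | 1 | 1 | 1
  row 2: 0 | 0 | 1 | 1 | 2 | 2 | 2 | 2 | 2 | 2
  row 3: 0 | 0 | 1 | 1 | 2 | 2 | 3 | 3 | 3 | 3
  row 4: 0 | 0 | 1 | 1 | 2 | 2 | 3 | 3 | 3 | 4
  row 5: 1 | 1 | 2 | 2 | 3 | 3 | 4 | 4 | 4 | 5
  row 6: 1 | 2 | 3 | 3 | 4 | 4 | 5 | 5 | 5 | 6
  row 7: 1 | 2 | 3 | 3 | 4 | 4 | 5 | 5 | 6 | 7
  row 8: 1 | 2 | 3 | 4 | 5 | 5 | 6 | 6 | 7 | 8
  row 9: 1 | 2 | 3 | 4 | 5 | 5 | 6 | 7 | 8 | 9
  row 10: 1 | 2 | 3 | 4 | 5 | 6 | 7 | 8 | 9 | 10

so w = (3, 5, 7, 10, 1, 2, 9, 4, 8, 6).

D(w) has 19 cells with 8 SE-corners; essential set:

[(4, 2, 0), (4, 4, 1), (4, 6, 2), (4, 9, 3), (7, 4, 3), (7, 6, 4), (7, 8, 5), (9, 6, 5)]


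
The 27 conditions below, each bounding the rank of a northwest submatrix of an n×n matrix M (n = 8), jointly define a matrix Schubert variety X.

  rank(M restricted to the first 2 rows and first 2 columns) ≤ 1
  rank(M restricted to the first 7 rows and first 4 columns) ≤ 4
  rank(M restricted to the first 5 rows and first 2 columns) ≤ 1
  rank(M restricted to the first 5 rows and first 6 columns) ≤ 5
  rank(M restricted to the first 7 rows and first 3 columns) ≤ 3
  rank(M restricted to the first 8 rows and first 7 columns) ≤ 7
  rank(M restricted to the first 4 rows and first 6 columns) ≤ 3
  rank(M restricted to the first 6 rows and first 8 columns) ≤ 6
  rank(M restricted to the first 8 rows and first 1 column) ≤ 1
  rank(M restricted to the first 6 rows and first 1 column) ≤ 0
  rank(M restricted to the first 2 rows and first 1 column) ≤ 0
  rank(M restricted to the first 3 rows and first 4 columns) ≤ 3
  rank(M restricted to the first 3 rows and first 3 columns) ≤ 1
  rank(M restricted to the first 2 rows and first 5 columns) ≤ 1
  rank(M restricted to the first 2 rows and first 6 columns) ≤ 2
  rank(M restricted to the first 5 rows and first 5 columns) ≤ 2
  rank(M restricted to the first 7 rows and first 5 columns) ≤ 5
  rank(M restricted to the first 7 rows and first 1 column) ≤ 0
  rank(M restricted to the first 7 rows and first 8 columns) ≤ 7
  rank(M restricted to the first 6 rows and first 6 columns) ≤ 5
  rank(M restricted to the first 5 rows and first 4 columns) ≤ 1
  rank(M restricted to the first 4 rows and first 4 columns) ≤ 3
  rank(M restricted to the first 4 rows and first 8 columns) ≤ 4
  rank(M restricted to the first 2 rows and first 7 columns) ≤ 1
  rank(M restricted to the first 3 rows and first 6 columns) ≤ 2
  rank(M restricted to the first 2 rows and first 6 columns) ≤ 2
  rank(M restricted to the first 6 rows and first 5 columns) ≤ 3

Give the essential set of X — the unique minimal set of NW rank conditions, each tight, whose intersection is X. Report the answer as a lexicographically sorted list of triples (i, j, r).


Propagating the 27 rank bounds to every northwest block:

  0, 1, 1, 1, 1, 1, 1, 1
  0, 1, 1, 1, 1, 1, 1, 2
  0, 1, 1, 1, 2, 2, 2, 3
  0, 1, 1, 1, 2, 3, 3, 4
  0, 1, 1, 1, 2, 3, 4, 5
  0, 1, 2, 2, 3, 4, 5, 6
  0, 1, 2, 3, 4, 5, 6, 7
  1, 2, 3, 4, 5, 6, 7, 8

the unique w with this rank table is (2, 8, 5, 6, 7, 3, 4, 1).

|D(w)|=18, |Ess(w)|=3:

[(2, 7, 1), (5, 4, 1), (7, 1, 0)]


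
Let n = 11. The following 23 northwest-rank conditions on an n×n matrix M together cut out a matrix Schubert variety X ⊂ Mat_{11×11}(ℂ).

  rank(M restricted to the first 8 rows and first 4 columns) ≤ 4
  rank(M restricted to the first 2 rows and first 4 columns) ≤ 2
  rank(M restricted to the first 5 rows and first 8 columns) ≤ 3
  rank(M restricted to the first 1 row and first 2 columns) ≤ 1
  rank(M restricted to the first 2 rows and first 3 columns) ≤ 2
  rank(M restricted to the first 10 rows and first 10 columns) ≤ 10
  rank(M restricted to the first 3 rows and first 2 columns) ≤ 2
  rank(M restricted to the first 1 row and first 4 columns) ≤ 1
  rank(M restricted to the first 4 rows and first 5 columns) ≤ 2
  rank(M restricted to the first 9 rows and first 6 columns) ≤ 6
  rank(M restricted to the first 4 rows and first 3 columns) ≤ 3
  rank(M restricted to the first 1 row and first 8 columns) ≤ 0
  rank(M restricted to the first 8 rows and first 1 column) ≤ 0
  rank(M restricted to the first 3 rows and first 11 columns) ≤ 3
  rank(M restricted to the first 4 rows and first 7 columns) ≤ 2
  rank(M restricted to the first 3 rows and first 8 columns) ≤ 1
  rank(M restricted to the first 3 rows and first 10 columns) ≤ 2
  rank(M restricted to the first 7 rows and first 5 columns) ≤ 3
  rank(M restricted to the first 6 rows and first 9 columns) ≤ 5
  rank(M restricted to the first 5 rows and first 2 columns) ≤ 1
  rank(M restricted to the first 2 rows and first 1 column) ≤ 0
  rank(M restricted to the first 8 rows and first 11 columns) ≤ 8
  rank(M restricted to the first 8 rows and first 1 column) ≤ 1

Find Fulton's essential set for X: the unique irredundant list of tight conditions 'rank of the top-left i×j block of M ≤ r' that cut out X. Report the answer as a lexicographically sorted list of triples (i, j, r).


Recovering R(i,j) via the rank-extension bound from the 23 conditions:

  0  0  0  0  0  0  0  0  1  1  1
  0  1  1  1  1  1  1  1  2  2  2
  0  1  1  1  1  1  1  1  2  2  3
  0  1  2  2  2  2  2  2  3  3  4
  0  1  2  3  3  3  3  3  4  4  5
  0  1  2  3  3  4  4  4  5  5  6
  0  1  2  3  3  4  5  5  6  6  7
  0  1  2  3  4  5  6  6  7  7  8
  1  2  3  4  5  6  7  7  8  8  9
  1  2  3  4  5  6  7  8  9  9  10
  1  2  3  4  5  6  7  8  9  10  11

so w = (9, 2, 11, 3, 4, 6, 7, 5, 1, 8, 10).

Fulton essential set (5 of the 24 Rothe cells):

[(1, 8, 0), (3, 8, 1), (3, 10, 2), (7, 5, 3), (8, 1, 0)]


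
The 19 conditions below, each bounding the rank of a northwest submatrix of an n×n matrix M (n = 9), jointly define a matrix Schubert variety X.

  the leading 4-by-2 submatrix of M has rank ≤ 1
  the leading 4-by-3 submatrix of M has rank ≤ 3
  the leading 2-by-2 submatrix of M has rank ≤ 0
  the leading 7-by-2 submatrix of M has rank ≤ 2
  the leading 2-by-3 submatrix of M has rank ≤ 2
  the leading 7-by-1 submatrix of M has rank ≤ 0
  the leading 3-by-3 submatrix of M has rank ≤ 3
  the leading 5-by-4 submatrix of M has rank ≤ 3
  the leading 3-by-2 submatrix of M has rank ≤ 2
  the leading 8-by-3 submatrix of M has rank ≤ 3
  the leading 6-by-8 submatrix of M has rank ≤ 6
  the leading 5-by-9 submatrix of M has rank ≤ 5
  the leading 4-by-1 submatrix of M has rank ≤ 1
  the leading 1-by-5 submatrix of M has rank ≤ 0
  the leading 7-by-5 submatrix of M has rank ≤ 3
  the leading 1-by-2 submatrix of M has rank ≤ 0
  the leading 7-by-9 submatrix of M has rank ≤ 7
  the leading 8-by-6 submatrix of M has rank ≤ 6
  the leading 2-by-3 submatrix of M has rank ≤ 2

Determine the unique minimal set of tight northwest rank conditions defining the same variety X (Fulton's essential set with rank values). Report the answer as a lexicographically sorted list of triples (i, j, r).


Computing R[i][j] = min implied NW-rank bound (n=9, 19 conditions):

  row 1: 0, 0, 0, 0, 0, 1, 1, 1, 1
  row 2: 0, 0, 1, 1, 1, 2, 2, 2, 2
  row 3: 0, 1, 2, 2, 2, 3, 3, 3, 3
  row 4: 0, 1, 2, 3, 3, 4, 4, 4, 4
  row 5: 0, 1, 2, 3, 3, 4, 5, 5, 5
  row 6: 0, 1, 2, 3, 3, 4, 5, 6, 6
  row 7: 0, 1, 2, 3, 3, 4, 5, 6, 7
  row 8: 1, 2, 3, 4, 4, 5, 6, 7, 8
  row 9: 1, 2, 3, 4, 5, 6, 7, 8, 9

reading off 1-entries of Δ²R: w = (6, 3, 2, 4, 7, 8, 9, 1, 5).

Rothe diagram D(w) (15 cells), 4 SE-corners (essential conditions):

[(1, 5, 0), (2, 2, 0), (7, 1, 0), (7, 5, 3)]


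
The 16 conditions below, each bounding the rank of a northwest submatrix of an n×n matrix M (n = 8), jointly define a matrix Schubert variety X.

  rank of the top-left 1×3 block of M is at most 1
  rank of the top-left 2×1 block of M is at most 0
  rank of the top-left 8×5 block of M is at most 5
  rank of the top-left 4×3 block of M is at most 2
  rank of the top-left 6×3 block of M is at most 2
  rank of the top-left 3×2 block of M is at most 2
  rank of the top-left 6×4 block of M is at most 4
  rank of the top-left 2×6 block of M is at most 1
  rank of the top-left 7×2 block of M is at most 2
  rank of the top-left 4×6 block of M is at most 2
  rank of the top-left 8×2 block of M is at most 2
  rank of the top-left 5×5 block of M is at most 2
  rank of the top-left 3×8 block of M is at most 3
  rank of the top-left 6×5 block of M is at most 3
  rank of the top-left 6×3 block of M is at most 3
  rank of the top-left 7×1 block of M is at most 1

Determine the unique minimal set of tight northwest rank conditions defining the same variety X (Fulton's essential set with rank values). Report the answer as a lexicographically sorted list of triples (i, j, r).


Computing R[i][j] = min implied NW-rank bound (n=8, 16 conditions):

  row 1: 0 1 1 1 1 1 1 1
  row 2: 0 1 1 1 1 1 2 2
  row 3: 1 2 2 2 2 2 3 3
  row 4: 1 2 2 2 2 2 3 4
  row 5: 1 2 2 2 2 3 4 5
  row 6: 1 2 2 3 3 4 5 6
  row 7: 1 2 3 4 4 5 6 7
  row 8: 1 2 3 4 5 6 7 8

giving w = (2, 7, 1, 8, 6, 4, 3, 5) via Δ²R.

|D(w)|=14, |Ess(w)|=5:

[(2, 1, 0), (2, 6, 1), (4, 6, 2), (5, 5, 2), (6, 3, 2)]


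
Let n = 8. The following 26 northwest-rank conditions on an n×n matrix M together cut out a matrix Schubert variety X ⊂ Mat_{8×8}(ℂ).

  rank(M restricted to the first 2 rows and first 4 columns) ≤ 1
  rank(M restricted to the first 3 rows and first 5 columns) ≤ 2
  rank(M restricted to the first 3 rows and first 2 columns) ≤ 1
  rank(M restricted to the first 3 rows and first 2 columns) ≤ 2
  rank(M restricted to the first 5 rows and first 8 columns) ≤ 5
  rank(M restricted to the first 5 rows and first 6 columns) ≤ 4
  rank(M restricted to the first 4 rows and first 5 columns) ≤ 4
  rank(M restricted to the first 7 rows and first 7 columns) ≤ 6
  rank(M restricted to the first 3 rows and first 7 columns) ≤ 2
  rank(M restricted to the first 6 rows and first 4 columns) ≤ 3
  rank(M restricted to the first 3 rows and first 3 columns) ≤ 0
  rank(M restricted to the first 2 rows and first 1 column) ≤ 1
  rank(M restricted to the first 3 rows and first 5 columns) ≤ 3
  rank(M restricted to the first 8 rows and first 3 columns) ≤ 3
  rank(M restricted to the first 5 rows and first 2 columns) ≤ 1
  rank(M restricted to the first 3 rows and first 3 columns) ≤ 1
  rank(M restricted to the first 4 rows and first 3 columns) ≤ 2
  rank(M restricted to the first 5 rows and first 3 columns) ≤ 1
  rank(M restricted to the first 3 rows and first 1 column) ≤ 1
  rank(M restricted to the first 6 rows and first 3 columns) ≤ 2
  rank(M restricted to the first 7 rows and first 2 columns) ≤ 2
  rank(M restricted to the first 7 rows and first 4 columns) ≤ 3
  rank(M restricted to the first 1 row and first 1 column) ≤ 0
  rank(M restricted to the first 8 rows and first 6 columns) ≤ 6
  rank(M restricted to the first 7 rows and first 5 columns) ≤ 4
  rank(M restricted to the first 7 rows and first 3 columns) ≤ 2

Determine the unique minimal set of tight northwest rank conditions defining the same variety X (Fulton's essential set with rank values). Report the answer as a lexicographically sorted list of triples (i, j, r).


Computing R[i][j] = min implied NW-rank bound (n=8, 26 conditions):

  row 1: 0 0 0 1 1 1 1 1
  row 2: 0 0 0 1 2 2 2 2
  row 3: 0 0 0 1 2 2 2 3
  row 4: 1 1 1 2 3 3 3 4
  row 5: 1 1 1 2 3 4 4 5
  row 6: 1 2 2 3 4 5 5 6
  row 7: 1 2 2 3 4 5 6 7
  row 8: 1 2 3 4 5 6 7 8

the unique w with this rank table is (4, 5, 8, 1, 6, 2, 7, 3).

Fulton essential set (4 of the 14 Rothe cells):

[(3, 3, 0), (3, 7, 2), (5, 3, 1), (7, 3, 2)]


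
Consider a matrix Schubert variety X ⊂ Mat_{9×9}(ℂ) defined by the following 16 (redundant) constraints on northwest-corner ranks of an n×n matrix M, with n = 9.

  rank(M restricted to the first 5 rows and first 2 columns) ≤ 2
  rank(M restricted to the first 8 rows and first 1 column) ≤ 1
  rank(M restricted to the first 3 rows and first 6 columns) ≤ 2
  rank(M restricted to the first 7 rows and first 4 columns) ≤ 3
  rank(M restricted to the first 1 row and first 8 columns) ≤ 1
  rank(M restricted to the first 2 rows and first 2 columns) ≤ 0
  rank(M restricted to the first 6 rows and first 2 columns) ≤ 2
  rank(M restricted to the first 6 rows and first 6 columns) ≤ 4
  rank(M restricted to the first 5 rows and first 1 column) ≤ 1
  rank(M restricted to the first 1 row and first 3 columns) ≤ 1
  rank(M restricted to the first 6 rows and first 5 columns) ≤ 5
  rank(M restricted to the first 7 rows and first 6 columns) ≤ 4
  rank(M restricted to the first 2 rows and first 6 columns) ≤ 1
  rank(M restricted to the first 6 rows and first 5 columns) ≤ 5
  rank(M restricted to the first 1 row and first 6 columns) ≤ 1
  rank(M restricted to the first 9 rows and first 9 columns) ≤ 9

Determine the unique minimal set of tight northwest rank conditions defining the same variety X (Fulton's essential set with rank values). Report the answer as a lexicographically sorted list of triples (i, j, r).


Recovering R(i,j) via the rank-extension bound from the 16 conditions:

  i=1: 0 | 0 | 1 | 1 | 1 | 1 | 1 | 1 | 1
  i=2: 0 | 0 | 1 | 1 | 1 | 1 | 2 | 2 | 2
  i=3: 1 | 1 | 2 | 2 | 2 | 2 | 3 | 3 | 3
  i=4: 1 | 2 | 3 | 3 | 3 | 3 | 4 | 4 | 4
  i=5: 1 | 2 | 3 | 3 | 4 | 4 | 5 | 5 | 5
  i=6: 1 | 2 | 3 | 3 | 4 | 4 | 5 | 6 | 6
  i=7: 1 | 2 | 3 | 3 | 4 | 4 | 5 | 6 | 7
  i=8: 1 | 2 | 3 | 4 | 5 | 5 | 6 | 7 | 8
  i=9: 1 | 2 | 3 | 4 | 5 | 6 | 7 | 8 | 9

hence w(1..9) = (3, 7, 1, 2, 5, 8, 9, 4, 6).

Fulton essential set (4 of the 12 Rothe cells):

[(2, 2, 0), (2, 6, 1), (7, 4, 3), (7, 6, 4)]


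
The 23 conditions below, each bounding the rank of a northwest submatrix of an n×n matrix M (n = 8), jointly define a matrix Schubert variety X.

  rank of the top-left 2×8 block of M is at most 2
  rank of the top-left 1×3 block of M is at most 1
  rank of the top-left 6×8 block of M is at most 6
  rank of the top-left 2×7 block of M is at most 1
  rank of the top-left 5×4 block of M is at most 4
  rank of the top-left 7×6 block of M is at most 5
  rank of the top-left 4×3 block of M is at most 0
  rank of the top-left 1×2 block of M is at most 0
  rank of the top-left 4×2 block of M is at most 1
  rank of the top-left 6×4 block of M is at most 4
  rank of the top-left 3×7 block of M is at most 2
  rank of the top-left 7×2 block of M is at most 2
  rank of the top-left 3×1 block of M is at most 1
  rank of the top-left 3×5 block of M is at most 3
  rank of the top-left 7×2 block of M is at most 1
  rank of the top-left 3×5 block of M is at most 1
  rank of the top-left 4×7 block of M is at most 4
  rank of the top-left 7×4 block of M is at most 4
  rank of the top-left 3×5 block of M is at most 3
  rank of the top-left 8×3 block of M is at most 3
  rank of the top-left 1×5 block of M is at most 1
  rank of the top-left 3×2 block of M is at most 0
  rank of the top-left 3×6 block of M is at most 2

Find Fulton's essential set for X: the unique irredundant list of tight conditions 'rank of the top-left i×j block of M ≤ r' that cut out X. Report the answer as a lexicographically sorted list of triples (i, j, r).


Recovering R(i,j) via the rank-extension bound from the 23 conditions:

  row 1: 0 | 0 | 0 | 1 | 1 | 1 | 1 | 1
  row 2: 0 | 0 | 0 | 1 | 1 | 1 | 1 | 2
  row 3: 0 | 0 | 0 | 1 | 1 | 2 | 2 | 3
  row 4: 0 | 0 | 0 | 1 | 2 | 3 | 3 | 4
  row 5: 1 | 1 | 1 | 2 | 3 | 4 | 4 | 5
  row 6: 1 | 1 | 2 | 3 | 4 | 5 | 5 | 6
  row 7: 1 | 1 | 2 | 3 | 4 | 5 | 6 | 7
  row 8: 1 | 2 | 3 | 4 | 5 | 6 | 7 | 8

so w = (4, 8, 6, 5, 1, 3, 7, 2).

4 SE-corners of the 18-cell Rothe diagram give Ess(w):

[(2, 7, 1), (3, 5, 1), (4, 3, 0), (7, 2, 1)]


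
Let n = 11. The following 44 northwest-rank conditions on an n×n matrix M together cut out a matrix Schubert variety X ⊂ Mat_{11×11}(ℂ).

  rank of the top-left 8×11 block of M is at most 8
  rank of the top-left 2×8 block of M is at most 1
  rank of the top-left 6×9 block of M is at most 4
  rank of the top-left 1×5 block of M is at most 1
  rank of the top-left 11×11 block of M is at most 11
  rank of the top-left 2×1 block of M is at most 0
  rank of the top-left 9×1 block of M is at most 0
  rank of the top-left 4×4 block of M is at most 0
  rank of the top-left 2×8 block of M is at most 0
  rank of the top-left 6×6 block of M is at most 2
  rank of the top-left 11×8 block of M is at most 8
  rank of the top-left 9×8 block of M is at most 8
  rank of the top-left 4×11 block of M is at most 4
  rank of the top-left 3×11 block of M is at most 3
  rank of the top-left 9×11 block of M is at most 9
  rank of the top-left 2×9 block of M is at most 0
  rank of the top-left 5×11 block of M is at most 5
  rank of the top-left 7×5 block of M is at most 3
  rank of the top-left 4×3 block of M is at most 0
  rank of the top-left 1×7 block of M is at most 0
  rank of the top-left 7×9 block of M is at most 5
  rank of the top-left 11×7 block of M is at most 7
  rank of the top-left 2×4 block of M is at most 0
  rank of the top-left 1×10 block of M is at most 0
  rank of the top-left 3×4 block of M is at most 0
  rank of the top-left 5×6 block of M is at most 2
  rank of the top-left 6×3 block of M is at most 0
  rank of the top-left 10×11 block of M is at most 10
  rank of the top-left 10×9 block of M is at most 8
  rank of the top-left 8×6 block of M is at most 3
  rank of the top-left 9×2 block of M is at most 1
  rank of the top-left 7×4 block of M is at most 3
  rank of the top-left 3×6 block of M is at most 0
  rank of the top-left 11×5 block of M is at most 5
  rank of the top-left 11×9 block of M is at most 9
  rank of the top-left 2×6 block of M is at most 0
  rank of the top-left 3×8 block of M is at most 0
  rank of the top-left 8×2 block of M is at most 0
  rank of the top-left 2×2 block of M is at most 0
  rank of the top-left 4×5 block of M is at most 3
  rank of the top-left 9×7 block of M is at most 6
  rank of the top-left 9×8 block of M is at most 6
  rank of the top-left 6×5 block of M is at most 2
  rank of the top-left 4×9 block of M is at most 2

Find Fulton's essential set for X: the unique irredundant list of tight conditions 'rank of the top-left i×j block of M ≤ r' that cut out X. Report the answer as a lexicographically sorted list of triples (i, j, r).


Rank table r_w(11×11) implied by the 44 constraints:

  0 0 0 0 0 0 0 0 0 0 1
  0 0 0 0 0 0 0 0 0 1 2
  0 0 0 0 0 0 0 0 1 2 3
  0 0 0 0 1 1 1 1 2 3 4
  0 0 0 1 2 2 2 2 3 4 5
  0 0 0 1 2 2 3 3 4 5 6
  0 0 1 2 3 3 4 4 5 6 7
  0 0 1 2 3 3 4 5 6 7 8
  0 1 2 3 4 4 5 6 7 8 9
  1 2 3 4 5 5 6 7 8 9 10
  1 2 3 4 5 6 7 8 9 10 11

reading off 1-entries of Δ²R: w = (11, 10, 9, 5, 4, 7, 3, 8, 2, 1, 6).

ℓ(w)=44; the 9 essential cells (i,j,r):

[(1, 10, 0), (2, 9, 0), (3, 8, 0), (4, 4, 0), (6, 3, 0), (6, 6, 2), (8, 2, 0), (8, 6, 3), (9, 1, 0)]


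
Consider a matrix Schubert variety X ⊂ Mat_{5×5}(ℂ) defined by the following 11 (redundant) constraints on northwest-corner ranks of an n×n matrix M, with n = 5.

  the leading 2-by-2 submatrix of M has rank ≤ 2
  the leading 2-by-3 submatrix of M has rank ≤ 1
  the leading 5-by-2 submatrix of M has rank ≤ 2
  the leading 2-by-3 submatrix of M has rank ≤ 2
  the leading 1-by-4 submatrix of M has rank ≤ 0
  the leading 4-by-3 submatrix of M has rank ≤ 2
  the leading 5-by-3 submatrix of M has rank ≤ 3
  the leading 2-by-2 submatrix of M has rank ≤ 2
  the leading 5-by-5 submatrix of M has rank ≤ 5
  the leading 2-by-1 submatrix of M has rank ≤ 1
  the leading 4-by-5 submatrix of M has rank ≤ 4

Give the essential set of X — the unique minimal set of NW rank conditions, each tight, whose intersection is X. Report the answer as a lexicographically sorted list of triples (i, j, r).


Rank table r_w(5×5) implied by the 11 constraints:

  i=1: 0 | 0 | 0 | 0 | 1
  i=2: 1 | 1 | 1 | 1 | 2
  i=3: 1 | 2 | 2 | 2 | 3
  i=4: 1 | 2 | 2 | 3 | 4
  i=5: 1 | 2 | 3 | 4 | 5

so w = (5, 1, 2, 4, 3).

ℓ(w)=5; the 2 essential cells (i,j,r):

[(1, 4, 0), (4, 3, 2)]


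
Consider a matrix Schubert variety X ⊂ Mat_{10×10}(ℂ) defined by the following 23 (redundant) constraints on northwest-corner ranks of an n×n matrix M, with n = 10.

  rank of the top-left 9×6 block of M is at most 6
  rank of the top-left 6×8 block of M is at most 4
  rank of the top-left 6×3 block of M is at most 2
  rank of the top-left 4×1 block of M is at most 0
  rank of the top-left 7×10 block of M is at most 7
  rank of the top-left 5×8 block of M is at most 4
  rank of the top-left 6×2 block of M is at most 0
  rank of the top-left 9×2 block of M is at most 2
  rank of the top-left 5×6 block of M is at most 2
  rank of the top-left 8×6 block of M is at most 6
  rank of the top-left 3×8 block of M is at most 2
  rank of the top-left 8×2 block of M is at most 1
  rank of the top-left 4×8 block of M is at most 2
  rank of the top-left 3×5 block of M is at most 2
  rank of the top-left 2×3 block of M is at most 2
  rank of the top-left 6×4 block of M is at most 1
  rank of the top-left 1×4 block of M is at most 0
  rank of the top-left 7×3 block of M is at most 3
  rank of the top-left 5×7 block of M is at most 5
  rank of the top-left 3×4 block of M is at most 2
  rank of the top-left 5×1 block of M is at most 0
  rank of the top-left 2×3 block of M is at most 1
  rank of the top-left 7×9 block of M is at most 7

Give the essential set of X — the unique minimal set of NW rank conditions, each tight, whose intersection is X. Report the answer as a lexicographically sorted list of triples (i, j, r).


Recovering R(i,j) via the rank-extension bound from the 23 conditions:

  i=1: 0  0  0  0  1  1  1  1  1  1
  i=2: 0  0  1  1  2  2  2  2  2  2
  i=3: 0  0  1  1  2  2  2  2  3  3
  i=4: 0  0  1  1  2  2  2  2  3  4
  i=5: 0  0  1  1  2  2  3  3  4  5
  i=6: 0  0  1  1  2  3  4  4  5  6
  i=7: 1  1  2  2  3  4  5  5  6  7
  i=8: 1  1  2  3  4  5  6  6  7  8
  i=9: 1  2  3  4  5  6  7  7  8  9
  i=10: 1  2  3  4  5  6  7  8  9  10

so w = (5, 3, 9, 10, 7, 6, 1, 4, 2, 8).

6 SE-corners of the 26-cell Rothe diagram give Ess(w):

[(1, 4, 0), (4, 8, 2), (5, 6, 2), (6, 2, 0), (6, 4, 1), (8, 2, 1)]


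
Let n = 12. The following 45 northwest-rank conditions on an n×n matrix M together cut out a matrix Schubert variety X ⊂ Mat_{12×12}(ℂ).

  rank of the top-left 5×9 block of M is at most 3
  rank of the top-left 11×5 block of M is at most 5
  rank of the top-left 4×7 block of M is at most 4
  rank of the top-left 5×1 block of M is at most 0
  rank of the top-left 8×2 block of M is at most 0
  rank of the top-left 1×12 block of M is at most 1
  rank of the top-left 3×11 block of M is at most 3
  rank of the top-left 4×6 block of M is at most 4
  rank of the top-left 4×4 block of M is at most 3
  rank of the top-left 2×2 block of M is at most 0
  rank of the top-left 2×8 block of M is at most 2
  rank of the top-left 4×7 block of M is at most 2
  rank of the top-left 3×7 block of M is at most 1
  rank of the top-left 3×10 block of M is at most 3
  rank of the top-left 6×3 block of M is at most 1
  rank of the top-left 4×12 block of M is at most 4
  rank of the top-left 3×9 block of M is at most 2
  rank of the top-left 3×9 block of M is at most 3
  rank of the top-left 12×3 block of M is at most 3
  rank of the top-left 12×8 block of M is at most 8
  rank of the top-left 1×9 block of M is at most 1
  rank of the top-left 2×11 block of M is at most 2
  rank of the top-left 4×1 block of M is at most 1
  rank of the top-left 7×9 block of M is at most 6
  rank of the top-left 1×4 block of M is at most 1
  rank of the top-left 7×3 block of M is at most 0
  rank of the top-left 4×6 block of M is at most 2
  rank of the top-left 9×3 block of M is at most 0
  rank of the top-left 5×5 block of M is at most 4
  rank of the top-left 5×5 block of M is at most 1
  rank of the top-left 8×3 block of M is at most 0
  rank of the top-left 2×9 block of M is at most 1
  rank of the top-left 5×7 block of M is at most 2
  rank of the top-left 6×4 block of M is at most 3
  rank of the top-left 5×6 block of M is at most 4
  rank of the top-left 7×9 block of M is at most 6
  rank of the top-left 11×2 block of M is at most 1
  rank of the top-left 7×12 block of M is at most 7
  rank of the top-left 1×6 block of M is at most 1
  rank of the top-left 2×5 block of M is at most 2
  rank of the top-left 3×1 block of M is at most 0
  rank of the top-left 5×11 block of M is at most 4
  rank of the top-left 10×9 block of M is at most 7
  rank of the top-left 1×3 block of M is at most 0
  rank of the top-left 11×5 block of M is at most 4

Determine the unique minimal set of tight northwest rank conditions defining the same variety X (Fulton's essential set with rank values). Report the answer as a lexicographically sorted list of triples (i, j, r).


Computing R[i][j] = min implied NW-rank bound (n=12, 45 conditions):

  row 1: 0 0 0 1 1 1 1 1 1 1 1 1
  row 2: 0 0 0 1 1 1 1 1 1 2 2 2
  row 3: 0 0 0 1 1 1 1 2 2 3 3 3
  row 4: 0 0 0 1 1 2 2 3 3 4 4 4
  row 5: 0 0 0 1 1 2 2 3 3 4 4 5
  row 6: 0 0 0 1 2 3 3 4 4 5 5 6
  row 7: 0 0 0 1 2 3 4 5 5 6 6 7
  row 8: 0 0 0 1 2 3 4 5 6 7 7 8
  row 9: 0 0 0 1 2 3 4 5 6 7 8 9
  row 10: 1 1 1 2 3 4 5 6 7 8 9 10
  row 11: 1 1 2 3 4 5 6 7 8 9 10 11
  row 12: 1 2 3 4 5 6 7 8 9 10 11 12

second differences of R give the permutation w = (4, 10, 8, 6, 12, 5, 7, 9, 11, 1, 3, 2).

ℓ(w)=41; the 8 essential cells (i,j,r):

[(2, 9, 1), (3, 7, 1), (5, 5, 1), (5, 7, 2), (5, 9, 3), (5, 11, 4), (9, 3, 0), (11, 2, 1)]


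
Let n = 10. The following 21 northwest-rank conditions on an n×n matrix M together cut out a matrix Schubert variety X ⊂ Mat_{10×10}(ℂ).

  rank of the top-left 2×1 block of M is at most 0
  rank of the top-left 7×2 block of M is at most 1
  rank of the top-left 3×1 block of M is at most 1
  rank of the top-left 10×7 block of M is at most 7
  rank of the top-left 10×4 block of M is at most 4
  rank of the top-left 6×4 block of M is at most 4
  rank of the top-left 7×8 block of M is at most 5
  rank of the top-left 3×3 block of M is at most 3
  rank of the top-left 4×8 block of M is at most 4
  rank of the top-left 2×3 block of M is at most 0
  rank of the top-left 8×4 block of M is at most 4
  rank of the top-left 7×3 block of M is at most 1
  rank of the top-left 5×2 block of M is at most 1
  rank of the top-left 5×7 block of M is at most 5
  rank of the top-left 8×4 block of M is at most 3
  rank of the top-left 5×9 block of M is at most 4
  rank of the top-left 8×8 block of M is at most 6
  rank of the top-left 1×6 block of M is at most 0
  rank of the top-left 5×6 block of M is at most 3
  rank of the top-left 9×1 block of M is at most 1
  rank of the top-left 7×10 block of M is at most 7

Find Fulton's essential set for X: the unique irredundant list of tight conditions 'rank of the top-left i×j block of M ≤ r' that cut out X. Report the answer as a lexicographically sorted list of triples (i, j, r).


The tightest implied rank at each (i,j), from the 21 conditions:

  R[1]: 0 | 0 | 0 | 0 | 0 | 0 | 1 | 1 | 1 | 1
  R[2]: 0 | 0 | 0 | 1 | 1 | 1 | 2 | 2 | 2 | 2
  R[3]: 1 | 1 | 1 | 2 | 2 | 2 | 3 | 3 | 3 | 3
  R[4]: 1 | 1 | 1 | 2 | 3 | 3 | 4 | 4 | 4 | 4
  R[5]: 1 | 1 | 1 | 2 | 3 | 3 | 4 | 4 | 4 | 5
  R[6]: 1 | 1 | 1 | 2 | 3 | 4 | 5 | 5 | 5 | 6
  R[7]: 1 | 1 | 1 | 2 | 3 | 4 | 5 | 5 | 6 | 7
  R[8]: 1 | 2 | 2 | 3 | 4 | 5 | 6 | 6 | 7 | 8
  R[9]: 1 | 2 | 3 | 4 | 5 | 6 | 7 | 7 | 8 | 9
  R[10]: 1 | 2 | 3 | 4 | 5 | 6 | 7 | 8 | 9 | 10

reading off 1-entries of Δ²R: w = (7, 4, 1, 5, 10, 6, 9, 2, 3, 8).

6 SE-corners of the 21-cell Rothe diagram give Ess(w):

[(1, 6, 0), (2, 3, 0), (5, 6, 3), (5, 9, 4), (7, 3, 1), (7, 8, 5)]


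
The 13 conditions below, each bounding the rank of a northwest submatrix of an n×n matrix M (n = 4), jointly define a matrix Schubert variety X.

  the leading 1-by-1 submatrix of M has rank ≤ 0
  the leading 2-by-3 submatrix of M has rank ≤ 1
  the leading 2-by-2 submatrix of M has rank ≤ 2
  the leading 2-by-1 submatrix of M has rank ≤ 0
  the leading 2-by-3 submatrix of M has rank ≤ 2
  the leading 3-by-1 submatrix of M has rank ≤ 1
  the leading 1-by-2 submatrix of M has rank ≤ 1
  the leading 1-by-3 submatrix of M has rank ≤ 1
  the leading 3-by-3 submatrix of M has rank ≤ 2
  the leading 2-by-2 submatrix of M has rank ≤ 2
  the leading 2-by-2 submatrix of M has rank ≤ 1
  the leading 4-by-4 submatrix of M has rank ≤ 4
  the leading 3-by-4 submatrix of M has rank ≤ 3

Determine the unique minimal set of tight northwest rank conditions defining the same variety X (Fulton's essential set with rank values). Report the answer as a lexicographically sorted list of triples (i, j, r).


Propagating the 13 rank bounds to every northwest block:

  0 1 1 1
  0 1 1 2
  1 2 2 3
  1 2 3 4

the unique w with this rank table is (2, 4, 1, 3).

Fulton essential set (2 of the 3 Rothe cells):

[(2, 1, 0), (2, 3, 1)]


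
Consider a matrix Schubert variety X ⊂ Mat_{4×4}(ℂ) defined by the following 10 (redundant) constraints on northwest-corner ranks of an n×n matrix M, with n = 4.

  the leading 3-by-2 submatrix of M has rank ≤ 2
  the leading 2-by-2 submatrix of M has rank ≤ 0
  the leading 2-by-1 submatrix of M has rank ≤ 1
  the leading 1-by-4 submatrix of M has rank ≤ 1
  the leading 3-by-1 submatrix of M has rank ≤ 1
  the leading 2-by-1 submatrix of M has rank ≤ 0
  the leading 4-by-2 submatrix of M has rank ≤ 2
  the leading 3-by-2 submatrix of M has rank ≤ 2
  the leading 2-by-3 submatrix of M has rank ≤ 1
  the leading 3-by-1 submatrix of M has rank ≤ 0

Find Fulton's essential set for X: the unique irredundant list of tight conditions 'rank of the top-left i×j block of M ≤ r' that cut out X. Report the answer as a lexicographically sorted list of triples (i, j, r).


Computing R[i][j] = min implied NW-rank bound (n=4, 10 conditions):

  R[1]: 0 | 0 | 1 | 1
  R[2]: 0 | 0 | 1 | 2
  R[3]: 0 | 1 | 2 | 3
  R[4]: 1 | 2 | 3 | 4

hence w(1..4) = (3, 4, 2, 1).

Fulton essential set (2 of the 5 Rothe cells):

[(2, 2, 0), (3, 1, 0)]


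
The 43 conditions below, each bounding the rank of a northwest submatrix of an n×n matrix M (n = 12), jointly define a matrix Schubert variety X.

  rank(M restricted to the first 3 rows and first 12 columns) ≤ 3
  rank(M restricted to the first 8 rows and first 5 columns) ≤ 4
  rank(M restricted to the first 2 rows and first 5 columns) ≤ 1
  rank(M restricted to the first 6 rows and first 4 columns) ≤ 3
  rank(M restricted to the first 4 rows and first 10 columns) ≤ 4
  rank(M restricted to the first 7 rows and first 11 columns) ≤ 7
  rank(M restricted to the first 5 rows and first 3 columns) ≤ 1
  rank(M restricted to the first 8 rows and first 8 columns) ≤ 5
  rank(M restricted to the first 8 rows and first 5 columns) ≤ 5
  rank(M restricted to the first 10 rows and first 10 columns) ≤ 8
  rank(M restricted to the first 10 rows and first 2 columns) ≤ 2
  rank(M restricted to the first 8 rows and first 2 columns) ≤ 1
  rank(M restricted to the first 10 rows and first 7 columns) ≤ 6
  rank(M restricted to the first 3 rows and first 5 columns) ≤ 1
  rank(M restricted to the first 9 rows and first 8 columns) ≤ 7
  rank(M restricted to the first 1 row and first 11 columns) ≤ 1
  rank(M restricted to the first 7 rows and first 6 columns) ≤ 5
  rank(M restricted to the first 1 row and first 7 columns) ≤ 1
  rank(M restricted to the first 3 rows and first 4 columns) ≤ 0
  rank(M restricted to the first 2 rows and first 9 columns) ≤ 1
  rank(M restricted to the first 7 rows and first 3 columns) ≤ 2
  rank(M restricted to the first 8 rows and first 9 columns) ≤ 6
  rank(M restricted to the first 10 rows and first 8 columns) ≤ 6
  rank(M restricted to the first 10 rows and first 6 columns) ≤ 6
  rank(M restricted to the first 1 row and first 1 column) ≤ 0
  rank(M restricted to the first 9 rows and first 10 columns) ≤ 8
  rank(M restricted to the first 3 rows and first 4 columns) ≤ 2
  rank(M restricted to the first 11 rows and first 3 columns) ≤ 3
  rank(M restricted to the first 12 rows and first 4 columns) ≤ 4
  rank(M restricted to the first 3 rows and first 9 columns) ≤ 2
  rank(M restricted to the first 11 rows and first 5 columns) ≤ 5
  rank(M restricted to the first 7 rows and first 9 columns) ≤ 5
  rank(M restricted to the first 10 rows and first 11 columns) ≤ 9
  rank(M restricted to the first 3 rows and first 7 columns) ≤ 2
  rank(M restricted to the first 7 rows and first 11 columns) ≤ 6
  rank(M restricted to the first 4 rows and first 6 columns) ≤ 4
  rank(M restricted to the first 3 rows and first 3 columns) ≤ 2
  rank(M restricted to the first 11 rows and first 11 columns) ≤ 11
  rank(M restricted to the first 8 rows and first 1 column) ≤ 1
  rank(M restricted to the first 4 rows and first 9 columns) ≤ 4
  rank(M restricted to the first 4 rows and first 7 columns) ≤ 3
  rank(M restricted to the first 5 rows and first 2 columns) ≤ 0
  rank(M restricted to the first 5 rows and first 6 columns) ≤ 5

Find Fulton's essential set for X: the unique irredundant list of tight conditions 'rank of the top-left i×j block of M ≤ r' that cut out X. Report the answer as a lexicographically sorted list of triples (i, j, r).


The tightest implied rank at each (i,j), from the 43 conditions:

  row 1: 0, 0, 0, 0, 1, 1, 1, 1, 1, 1, 1, 1
  row 2: 0, 0, 0, 0, 1, 1, 1, 1, 1, 2, 2, 2
  row 3: 0, 0, 0, 0, 1, 2, 2, 2, 2, 3, 3, 3
  row 4: 0, 0, 1, 1, 2, 3, 3, 3, 3, 4, 4, 4
  row 5: 0, 0, 1, 2, 3, 4, 4, 4, 4, 5, 5, 5
  row 6: 1, 1, 2, 3, 4, 5, 5, 5, 5, 6, 6, 6
  row 7: 1, 1, 2, 3, 4, 5, 5, 5, 5, 6, 6, 7
  row 8: 1, 1, 2, 3, 4, 5, 5, 5, 6, 7, 7, 8
  row 9: 1, 2, 3, 4, 5, 6, 6, 6, 7, 8, 8, 9
  row 10: 1, 2, 3, 4, 5, 6, 6, 6, 7, 8, 9, 10
  row 11: 1, 2, 3, 4, 5, 6, 7, 7, 8, 9, 10, 11
  row 12: 1, 2, 3, 4, 5, 6, 7, 8, 9, 10, 11, 12

hence w(1..12) = (5, 10, 6, 3, 4, 1, 12, 9, 2, 11, 7, 8).

D(w) has 30 cells with 8 SE-corners; essential set:

[(2, 9, 1), (3, 4, 0), (5, 2, 0), (7, 9, 5), (7, 11, 6), (8, 2, 1), (8, 8, 5), (10, 8, 6)]


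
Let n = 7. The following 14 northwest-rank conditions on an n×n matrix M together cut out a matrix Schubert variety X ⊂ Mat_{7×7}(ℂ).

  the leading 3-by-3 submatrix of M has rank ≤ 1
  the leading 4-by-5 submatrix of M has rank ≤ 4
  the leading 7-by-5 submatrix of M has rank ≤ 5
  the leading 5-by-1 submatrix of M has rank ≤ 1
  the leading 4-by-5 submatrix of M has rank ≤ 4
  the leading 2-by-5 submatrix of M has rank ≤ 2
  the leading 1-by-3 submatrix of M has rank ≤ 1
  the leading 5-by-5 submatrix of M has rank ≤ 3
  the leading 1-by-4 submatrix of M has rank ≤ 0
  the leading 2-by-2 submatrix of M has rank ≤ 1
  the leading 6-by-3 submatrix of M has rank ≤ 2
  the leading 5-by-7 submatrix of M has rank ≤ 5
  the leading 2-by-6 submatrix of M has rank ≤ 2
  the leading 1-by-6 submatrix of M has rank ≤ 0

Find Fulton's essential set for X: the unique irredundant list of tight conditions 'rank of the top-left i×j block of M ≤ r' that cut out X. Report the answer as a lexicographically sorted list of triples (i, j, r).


Rank table r_w(7×7) implied by the 14 constraints:

  i=1: 0  0  0  0  0  0  1
  i=2: 1  1  1  1  1  1  2
  i=3: 1  1  1  2  2  2  3
  i=4: 1  2  2  3  3  3  4
  i=5: 1  2  2  3  3  4  5
  i=6: 1  2  2  3  4  5  6
  i=7: 1  2  3  4  5  6  7

the unique w with this rank table is (7, 1, 4, 2, 6, 5, 3).

4 SE-corners of the 11-cell Rothe diagram give Ess(w):

[(1, 6, 0), (3, 3, 1), (5, 5, 3), (6, 3, 2)]


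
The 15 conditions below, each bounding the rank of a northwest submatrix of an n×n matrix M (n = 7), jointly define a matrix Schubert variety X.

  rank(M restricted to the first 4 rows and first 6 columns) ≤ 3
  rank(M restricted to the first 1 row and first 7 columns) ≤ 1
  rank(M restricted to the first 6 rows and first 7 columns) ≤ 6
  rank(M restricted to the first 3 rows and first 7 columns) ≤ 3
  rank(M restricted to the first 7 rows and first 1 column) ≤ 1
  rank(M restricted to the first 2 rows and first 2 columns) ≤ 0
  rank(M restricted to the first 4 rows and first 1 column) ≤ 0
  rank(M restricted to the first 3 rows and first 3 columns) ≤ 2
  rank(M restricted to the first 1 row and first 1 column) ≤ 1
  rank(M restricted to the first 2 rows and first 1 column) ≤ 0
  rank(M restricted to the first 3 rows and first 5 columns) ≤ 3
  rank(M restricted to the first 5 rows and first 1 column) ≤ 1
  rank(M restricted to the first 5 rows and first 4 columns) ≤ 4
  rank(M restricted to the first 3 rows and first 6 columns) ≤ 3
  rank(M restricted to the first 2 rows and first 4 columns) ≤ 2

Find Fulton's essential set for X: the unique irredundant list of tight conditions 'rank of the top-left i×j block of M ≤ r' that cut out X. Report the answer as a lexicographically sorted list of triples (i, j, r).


Computing R[i][j] = min implied NW-rank bound (n=7, 15 conditions):

  i=1: 0 0 1 1 1 1 1
  i=2: 0 0 1 2 2 2 2
  i=3: 0 1 2 3 3 3 3
  i=4: 0 1 2 3 3 3 4
  i=5: 1 2 3 4 4 4 5
  i=6: 1 2 3 4 5 5 6
  i=7: 1 2 3 4 5 6 7

second differences of R give the permutation w = (3, 4, 2, 7, 1, 5, 6).

3 SE-corners of the 8-cell Rothe diagram give Ess(w):

[(2, 2, 0), (4, 1, 0), (4, 6, 3)]
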